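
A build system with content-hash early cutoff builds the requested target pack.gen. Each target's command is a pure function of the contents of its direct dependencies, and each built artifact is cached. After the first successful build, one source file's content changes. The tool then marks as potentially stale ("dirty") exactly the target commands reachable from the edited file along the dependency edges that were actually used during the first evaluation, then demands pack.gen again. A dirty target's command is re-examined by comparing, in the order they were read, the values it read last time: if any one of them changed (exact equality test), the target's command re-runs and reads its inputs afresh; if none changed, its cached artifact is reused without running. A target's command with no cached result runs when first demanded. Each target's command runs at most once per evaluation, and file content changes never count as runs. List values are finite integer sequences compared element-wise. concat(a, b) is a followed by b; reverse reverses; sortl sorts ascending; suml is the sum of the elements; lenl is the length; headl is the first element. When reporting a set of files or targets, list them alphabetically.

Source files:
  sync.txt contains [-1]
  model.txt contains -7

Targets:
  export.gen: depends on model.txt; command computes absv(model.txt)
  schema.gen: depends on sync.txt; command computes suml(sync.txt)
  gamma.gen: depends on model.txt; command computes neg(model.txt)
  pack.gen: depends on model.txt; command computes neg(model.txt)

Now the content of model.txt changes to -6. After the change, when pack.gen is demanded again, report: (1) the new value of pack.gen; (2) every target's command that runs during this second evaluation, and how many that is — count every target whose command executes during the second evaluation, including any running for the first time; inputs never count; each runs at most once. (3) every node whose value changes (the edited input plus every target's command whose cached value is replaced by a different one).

First evaluation (everything demanded from the output):
  pack.gen = neg(-7) = 7

Propagation after the edit:
  pack.gen: runs — model.txt -7->-6; result 6.

New value of pack.gen: 6.
Target commands that run: pack.gen — 1 in total.
Values that change: model.txt, pack.gen.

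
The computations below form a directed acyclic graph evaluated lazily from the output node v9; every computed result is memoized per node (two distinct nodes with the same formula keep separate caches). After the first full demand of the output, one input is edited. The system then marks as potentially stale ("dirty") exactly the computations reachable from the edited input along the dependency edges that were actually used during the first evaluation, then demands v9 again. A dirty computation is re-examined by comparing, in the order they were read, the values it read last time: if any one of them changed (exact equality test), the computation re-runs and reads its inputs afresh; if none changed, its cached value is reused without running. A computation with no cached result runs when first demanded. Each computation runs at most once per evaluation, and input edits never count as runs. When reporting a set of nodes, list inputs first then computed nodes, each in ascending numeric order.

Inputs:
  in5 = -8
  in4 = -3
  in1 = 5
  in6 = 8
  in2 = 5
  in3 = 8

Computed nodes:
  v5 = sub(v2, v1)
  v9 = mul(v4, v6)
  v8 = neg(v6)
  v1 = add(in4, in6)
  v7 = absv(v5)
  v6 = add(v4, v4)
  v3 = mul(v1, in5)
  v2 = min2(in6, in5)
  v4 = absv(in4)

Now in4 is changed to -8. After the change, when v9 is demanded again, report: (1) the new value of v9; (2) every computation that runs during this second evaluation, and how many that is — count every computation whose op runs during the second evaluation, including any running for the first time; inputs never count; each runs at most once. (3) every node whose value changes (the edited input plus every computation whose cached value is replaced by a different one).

First demand of the output computes:
  v4 = absv(-3) = 3
  v6 = add(3, 3) = 6
  v9 = mul(3, 6) = 18

After the edit, cleaning proceeds:
  v4: a read changed (in4 -3->-8) — executes, giving 8.
  v6: a read changed (v4 3->8; v4 3->8) — executes, giving 16.
  v9: a read changed (v4 3->8; v6 6->16) — executes, giving 128.

Demanding v9 again yields 128.
3 computations run: v4, v6, v9.
The nodes whose values change: in4, v4, v6, v9.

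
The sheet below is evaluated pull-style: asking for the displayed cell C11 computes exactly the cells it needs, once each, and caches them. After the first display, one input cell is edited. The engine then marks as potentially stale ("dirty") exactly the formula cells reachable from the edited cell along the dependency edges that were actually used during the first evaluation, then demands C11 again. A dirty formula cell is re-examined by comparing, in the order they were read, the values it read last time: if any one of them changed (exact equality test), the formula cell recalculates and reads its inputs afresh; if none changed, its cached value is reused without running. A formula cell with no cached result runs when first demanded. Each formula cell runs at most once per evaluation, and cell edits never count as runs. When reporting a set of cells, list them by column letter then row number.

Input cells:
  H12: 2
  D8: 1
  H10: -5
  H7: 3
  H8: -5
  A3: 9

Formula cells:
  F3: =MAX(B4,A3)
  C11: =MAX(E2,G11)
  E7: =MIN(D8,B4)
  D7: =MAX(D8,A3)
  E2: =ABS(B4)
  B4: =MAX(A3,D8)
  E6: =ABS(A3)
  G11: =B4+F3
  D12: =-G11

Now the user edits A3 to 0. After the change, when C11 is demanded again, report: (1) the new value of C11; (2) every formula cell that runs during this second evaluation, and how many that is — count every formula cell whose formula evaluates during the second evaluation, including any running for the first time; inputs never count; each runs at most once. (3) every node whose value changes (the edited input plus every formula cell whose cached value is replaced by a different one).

Demanding C11 again yields 2.
5 formula cells run: B4, C11, E2, F3, G11.
The nodes whose values change: A3, B4, C11, E2, F3, G11.

First demand of the output computes:
  B4 = MAX(9, 1) = 9
  E2 = ABS(9) = 9
  F3 = MAX(9, 9) = 9
  G11 = 9 + 9 = 18
  C11 = MAX(9, 18) = 18

After the edit, cleaning proceeds:
  B4: a read changed (A3 9->0) — executes, giving 1.
  E2: a read changed (B4 9->1) — executes, giving 1.
  F3: a read changed (B4 9->1; A3 9->0) — executes, giving 1.
  G11: a read changed (B4 9->1; F3 9->1) — executes, giving 2.
  C11: a read changed (E2 9->1; G11 18->2) — executes, giving 2.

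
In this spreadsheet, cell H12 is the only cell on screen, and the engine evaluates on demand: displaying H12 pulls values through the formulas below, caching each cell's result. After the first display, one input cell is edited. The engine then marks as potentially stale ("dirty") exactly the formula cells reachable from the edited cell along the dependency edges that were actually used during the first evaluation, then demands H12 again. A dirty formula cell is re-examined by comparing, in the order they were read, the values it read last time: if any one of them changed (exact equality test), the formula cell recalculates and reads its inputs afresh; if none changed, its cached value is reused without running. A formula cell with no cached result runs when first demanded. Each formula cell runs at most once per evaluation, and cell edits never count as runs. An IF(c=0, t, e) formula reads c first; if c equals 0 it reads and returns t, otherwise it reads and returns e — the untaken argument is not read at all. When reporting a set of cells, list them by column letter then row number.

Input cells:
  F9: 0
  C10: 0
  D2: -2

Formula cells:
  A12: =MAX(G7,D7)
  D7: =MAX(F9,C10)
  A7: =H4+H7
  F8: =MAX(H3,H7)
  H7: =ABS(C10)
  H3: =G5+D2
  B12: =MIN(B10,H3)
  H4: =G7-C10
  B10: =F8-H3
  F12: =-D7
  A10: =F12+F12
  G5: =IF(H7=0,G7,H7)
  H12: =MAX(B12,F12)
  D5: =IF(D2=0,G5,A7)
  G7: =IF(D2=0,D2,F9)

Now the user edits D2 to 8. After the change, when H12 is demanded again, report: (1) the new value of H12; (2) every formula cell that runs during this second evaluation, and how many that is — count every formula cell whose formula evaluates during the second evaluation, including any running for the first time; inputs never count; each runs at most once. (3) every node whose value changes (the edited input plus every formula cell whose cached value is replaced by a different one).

H12 now evaluates to 0.
Run set: B10, B12, F8, G7, H3, H12 (6 run).
Changed values: B10, B12, D2, F8, H3.
The important point: at G5 every value read last time is unchanged, so the dirty flag clears without a run.

Initial pass — values computed on the first demand:
  D7 = MAX(0, 0) = 0
  F12 = -(0) = 0
  G7 = IF(D2=0: D2=-2 -> else branch F9) = 0
  H7 = ABS(0) = 0
  G5 = IF(H7=0: H7=0 -> then branch G7) = 0
  H3 = 0 + -2 = -2
  F8 = MAX(-2, 0) = 0
  B10 = 0 - -2 = 2
  B12 = MIN(2, -2) = -2
  H12 = MAX(-2, 0) = 0

Second demand — change propagation:
  G7: re-runs because D2 -2->8; new result 0 (unchanged).
  G5: re-examined; everything it read last time is the same (H7 unchanged, G7 unchanged) — cache 0 kept, no run.
  H3: re-runs because D2 -2->8; new result 8.
  F8: re-runs because H3 -2->8; new result 8.
  B10: re-runs because F8 0->8; H3 -2->8; new result 0.
  B12: re-runs because B10 2->0; H3 -2->8; new result 0.
  H12: re-runs because B12 -2->0; new result 0 (unchanged).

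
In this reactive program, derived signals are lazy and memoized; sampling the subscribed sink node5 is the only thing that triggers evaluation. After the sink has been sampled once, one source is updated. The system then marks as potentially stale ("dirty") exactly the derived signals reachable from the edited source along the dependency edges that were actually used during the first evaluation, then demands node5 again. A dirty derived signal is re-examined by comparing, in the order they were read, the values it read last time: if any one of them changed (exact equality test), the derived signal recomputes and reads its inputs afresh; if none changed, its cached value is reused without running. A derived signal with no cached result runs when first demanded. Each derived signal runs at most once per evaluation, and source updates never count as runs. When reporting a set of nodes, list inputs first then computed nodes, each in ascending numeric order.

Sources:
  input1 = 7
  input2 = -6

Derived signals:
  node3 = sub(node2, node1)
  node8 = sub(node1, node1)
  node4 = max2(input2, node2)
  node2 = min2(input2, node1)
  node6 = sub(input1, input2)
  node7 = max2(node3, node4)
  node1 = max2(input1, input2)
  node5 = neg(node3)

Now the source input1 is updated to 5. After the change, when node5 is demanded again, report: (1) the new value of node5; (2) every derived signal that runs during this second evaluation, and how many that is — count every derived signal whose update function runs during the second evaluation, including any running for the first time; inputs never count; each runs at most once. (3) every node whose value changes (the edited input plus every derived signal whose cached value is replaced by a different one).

Demanding node5 again yields 11.
4 derived signals run: node1, node2, node3, node5.
The nodes whose values change: input1, node1, node3, node5.

First demand of the output computes:
  node1 = max2(7, -6) = 7
  node2 = min2(-6, 7) = -6
  node3 = sub(-6, 7) = -13
  node5 = neg(-13) = 13

After the edit, cleaning proceeds:
  node1: a read changed (input1 7->5) — executes, giving 5.
  node2: a read changed (node1 7->5) — executes, giving -6 — identical to its old value.
  node3: a read changed (node1 7->5) — executes, giving -11.
  node5: a read changed (node3 -13->-11) — executes, giving 11.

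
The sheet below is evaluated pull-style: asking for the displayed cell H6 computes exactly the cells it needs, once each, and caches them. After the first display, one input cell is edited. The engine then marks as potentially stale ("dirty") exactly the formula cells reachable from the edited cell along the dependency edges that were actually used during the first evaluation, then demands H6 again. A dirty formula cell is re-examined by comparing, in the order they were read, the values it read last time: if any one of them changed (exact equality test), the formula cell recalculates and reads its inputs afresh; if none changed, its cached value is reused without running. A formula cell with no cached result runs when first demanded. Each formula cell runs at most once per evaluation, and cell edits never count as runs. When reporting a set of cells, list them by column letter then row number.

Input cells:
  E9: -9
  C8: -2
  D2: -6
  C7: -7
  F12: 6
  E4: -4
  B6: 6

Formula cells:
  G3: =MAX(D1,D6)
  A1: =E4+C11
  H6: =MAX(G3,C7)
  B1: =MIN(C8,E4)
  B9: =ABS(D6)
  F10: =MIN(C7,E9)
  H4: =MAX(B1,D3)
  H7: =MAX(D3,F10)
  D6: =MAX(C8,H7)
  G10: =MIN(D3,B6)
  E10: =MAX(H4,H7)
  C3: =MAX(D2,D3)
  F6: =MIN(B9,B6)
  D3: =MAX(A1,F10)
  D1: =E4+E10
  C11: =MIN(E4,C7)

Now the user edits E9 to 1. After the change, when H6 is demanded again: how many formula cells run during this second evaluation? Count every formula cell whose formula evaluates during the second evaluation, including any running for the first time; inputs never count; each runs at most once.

First demand of the output computes:
  B1 = MIN(-2, -4) = -4
  C11 = MIN(-4, -7) = -7
  A1 = -4 + -7 = -11
  F10 = MIN(-7, -9) = -9
  D3 = MAX(-11, -9) = -9
  H4 = MAX(-4, -9) = -4
  H7 = MAX(-9, -9) = -9
  D6 = MAX(-2, -9) = -2
  E10 = MAX(-4, -9) = -4
  D1 = -4 + -4 = -8
  G3 = MAX(-8, -2) = -2
  H6 = MAX(-2, -7) = -2

After the edit, cleaning proceeds:
  F10: a read changed (E9 -9->1) — executes, giving -7.
  D3: a read changed (F10 -9->-7) — executes, giving -7.
  H4: a read changed (D3 -9->-7) — executes, giving -4 — identical to its old value.
  H7: a read changed (D3 -9->-7; F10 -9->-7) — executes, giving -7.
  D6: a read changed (H7 -9->-7) — executes, giving -2 — identical to its old value.
  E10: a read changed (H7 -9->-7) — executes, giving -4 — identical to its old value.
  D1: dirty, but its reads are unchanged (E4 unchanged, E10 unchanged); cached -8 stands.
  G3: dirty, but its reads are unchanged (D1 unchanged, D6 unchanged); cached -2 stands.
  H6: dirty, but its reads are unchanged (G3 unchanged, C7 unchanged); cached -2 stands.

Note where the cutoff bites: D1 is checked, finds nothing changed, and keeps its cache.

6 formula cells run: D3, D6, E10, F10, H4, H7.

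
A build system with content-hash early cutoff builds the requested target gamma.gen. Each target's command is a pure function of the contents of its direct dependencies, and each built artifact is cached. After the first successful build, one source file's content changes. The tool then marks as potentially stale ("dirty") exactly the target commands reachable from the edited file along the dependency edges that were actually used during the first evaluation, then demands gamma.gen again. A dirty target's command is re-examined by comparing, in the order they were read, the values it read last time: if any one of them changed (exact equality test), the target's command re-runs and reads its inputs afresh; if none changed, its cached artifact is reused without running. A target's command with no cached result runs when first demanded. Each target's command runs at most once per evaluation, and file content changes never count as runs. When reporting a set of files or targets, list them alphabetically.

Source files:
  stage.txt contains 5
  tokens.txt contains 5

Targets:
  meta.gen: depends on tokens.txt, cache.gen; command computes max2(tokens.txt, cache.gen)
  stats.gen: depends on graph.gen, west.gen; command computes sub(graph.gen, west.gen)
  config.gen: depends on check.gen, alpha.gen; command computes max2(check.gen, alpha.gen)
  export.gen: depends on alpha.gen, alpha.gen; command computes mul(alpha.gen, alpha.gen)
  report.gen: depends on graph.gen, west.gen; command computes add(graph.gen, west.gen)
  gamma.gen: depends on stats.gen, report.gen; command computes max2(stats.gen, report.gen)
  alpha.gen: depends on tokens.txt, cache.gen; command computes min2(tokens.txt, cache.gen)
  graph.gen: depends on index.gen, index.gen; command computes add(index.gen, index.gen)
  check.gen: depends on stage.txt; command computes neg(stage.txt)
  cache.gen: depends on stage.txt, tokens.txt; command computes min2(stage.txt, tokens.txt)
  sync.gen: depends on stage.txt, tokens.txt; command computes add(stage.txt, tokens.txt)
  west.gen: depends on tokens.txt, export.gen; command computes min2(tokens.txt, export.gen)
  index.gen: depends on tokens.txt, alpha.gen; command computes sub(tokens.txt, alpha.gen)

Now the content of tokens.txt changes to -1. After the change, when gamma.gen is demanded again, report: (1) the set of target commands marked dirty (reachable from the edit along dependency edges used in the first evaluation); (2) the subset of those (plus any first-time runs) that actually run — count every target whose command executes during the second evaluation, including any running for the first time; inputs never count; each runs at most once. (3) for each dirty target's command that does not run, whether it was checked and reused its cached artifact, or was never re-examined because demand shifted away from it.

Marked dirty: alpha.gen, cache.gen, export.gen, gamma.gen, graph.gen, index.gen, report.gen, stats.gen, west.gen.
Target commands that run: alpha.gen, cache.gen, export.gen, gamma.gen, index.gen, report.gen, stats.gen, west.gen — 8 in total.
Checked but reused from cache: graph.gen.
Key observation: the cutoff stops propagation at graph.gen — its inputs' values are unchanged, so it reuses its cache.

First evaluation (everything demanded from the output):
  cache.gen = min2(5, 5) = 5
  alpha.gen = min2(5, 5) = 5
  export.gen = mul(5, 5) = 25
  index.gen = sub(5, 5) = 0
  graph.gen = add(0, 0) = 0
  west.gen = min2(5, 25) = 5
  report.gen = add(0, 5) = 5
  stats.gen = sub(0, 5) = -5
  gamma.gen = max2(-5, 5) = 5

Propagation after the edit:
  cache.gen: runs — tokens.txt 5->-1; result -1.
  alpha.gen: runs — tokens.txt 5->-1; cache.gen 5->-1; result -1.
  export.gen: runs — alpha.gen 5->-1; alpha.gen 5->-1; result 1.
  index.gen: runs — tokens.txt 5->-1; alpha.gen 5->-1; result 0 (same value as before).
  graph.gen: checked — values it read are unchanged (index.gen unchanged, index.gen unchanged); reused cached 0 without running.
  west.gen: runs — tokens.txt 5->-1; export.gen 25->1; result -1.
  report.gen: runs — west.gen 5->-1; result -1.
  stats.gen: runs — west.gen 5->-1; result 1.
  gamma.gen: runs — stats.gen -5->1; report.gen 5->-1; result 1.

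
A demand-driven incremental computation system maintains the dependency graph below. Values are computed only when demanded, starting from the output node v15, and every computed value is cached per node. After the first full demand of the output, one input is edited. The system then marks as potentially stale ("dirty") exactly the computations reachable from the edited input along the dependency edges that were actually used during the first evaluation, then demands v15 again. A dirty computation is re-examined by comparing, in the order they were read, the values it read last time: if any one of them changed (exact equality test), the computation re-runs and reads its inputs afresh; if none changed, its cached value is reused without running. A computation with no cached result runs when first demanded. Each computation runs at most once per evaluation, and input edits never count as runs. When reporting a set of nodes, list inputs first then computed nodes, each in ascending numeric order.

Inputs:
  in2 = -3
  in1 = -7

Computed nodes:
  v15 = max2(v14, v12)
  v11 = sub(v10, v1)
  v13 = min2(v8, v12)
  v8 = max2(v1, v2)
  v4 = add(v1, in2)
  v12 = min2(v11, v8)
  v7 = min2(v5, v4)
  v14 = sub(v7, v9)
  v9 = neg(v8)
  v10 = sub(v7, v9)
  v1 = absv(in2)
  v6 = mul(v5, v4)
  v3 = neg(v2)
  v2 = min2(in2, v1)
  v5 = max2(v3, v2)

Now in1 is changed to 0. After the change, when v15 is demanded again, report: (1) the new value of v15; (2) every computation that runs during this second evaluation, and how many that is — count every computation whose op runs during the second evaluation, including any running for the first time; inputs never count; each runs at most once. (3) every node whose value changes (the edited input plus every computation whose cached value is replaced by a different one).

New value of v15: 3.
Computations that run: none — 0 in total.
Values that change: in1.
Key observation: in1 is never demanded by the output, so the edit triggers no recomputation at all.

First evaluation (everything demanded from the output):
  v1 = absv(-3) = 3
  v2 = min2(-3, 3) = -3
  v3 = neg(-3) = 3
  v4 = add(3, -3) = 0
  v5 = max2(3, -3) = 3
  v7 = min2(3, 0) = 0
  v8 = max2(3, -3) = 3
  v9 = neg(3) = -3
  v10 = sub(0, -3) = 3
  v11 = sub(3, 3) = 0
  v12 = min2(0, 3) = 0
  v14 = sub(0, -3) = 3
  v15 = max2(3, 0) = 3

Propagation after the edit:
  in1 feeds no computation that the output demands — nothing is marked dirty and nothing runs.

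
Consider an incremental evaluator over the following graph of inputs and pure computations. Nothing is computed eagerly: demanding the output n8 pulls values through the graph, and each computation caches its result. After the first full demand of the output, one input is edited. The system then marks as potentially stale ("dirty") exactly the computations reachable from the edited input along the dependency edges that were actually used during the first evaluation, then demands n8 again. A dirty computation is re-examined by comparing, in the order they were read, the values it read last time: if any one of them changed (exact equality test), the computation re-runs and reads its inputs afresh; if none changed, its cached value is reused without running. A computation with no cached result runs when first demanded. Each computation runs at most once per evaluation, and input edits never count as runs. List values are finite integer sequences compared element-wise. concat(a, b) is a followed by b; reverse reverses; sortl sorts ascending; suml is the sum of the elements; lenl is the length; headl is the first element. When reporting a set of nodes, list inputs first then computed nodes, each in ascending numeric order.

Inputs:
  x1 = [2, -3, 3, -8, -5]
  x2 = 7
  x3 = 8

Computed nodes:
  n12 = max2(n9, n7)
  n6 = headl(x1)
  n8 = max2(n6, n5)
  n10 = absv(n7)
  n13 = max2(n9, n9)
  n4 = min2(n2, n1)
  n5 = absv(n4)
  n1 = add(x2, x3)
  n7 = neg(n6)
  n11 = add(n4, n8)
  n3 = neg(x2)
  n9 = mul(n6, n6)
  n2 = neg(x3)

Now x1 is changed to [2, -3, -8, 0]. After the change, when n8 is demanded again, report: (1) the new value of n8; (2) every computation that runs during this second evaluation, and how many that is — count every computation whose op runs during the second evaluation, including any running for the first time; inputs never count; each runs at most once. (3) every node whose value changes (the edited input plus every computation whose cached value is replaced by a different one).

n8 now evaluates to 8.
Run set: n6 (1 run).
Changed values: x1.
The important point: n6 recomputes to an identical value, and the output ends up unchanged.

Initial pass — values computed on the first demand:
  n1 = add(7, 8) = 15
  n2 = neg(8) = -8
  n4 = min2(-8, 15) = -8
  n5 = absv(-8) = 8
  n6 = headl([2, -3, 3, -8, -5]) = 2
  n8 = max2(2, 8) = 8

Second demand — change propagation:
  n6: re-runs because x1 [2, -3, 3, -8, -5]->[2, -3, -8, 0]; new result 2 (unchanged).
  n8: re-examined; everything it read last time is the same (n6 unchanged, n5 unchanged) — cache 8 kept, no run.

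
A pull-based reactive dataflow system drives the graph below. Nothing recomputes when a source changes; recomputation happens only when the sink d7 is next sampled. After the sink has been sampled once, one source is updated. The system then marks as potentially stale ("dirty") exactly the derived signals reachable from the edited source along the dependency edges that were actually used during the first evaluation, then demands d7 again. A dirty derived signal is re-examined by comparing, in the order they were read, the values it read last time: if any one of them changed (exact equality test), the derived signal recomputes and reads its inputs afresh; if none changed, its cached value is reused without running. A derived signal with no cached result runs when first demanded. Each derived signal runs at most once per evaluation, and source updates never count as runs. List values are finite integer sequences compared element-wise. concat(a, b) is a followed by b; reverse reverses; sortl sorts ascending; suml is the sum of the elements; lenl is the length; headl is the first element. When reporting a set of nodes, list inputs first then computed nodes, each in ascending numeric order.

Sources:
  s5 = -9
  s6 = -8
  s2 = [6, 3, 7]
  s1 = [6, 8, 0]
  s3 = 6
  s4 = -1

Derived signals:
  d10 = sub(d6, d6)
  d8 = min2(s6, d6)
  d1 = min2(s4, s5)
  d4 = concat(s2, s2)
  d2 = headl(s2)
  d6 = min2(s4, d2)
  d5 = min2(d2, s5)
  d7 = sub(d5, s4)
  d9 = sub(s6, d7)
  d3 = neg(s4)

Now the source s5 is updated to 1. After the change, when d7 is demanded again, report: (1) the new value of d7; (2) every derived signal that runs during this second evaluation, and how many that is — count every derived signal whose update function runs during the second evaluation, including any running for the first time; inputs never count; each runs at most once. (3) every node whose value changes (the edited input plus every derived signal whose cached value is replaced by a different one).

New value of d7: 2.
Derived signals that run: d5, d7 — 2 in total.
Values that change: s5, d5, d7.

First evaluation (everything demanded from the output):
  d2 = headl([6, 3, 7]) = 6
  d5 = min2(6, -9) = -9
  d7 = sub(-9, -1) = -8

Propagation after the edit:
  d5: runs — s5 -9->1; result 1.
  d7: runs — d5 -9->1; result 2.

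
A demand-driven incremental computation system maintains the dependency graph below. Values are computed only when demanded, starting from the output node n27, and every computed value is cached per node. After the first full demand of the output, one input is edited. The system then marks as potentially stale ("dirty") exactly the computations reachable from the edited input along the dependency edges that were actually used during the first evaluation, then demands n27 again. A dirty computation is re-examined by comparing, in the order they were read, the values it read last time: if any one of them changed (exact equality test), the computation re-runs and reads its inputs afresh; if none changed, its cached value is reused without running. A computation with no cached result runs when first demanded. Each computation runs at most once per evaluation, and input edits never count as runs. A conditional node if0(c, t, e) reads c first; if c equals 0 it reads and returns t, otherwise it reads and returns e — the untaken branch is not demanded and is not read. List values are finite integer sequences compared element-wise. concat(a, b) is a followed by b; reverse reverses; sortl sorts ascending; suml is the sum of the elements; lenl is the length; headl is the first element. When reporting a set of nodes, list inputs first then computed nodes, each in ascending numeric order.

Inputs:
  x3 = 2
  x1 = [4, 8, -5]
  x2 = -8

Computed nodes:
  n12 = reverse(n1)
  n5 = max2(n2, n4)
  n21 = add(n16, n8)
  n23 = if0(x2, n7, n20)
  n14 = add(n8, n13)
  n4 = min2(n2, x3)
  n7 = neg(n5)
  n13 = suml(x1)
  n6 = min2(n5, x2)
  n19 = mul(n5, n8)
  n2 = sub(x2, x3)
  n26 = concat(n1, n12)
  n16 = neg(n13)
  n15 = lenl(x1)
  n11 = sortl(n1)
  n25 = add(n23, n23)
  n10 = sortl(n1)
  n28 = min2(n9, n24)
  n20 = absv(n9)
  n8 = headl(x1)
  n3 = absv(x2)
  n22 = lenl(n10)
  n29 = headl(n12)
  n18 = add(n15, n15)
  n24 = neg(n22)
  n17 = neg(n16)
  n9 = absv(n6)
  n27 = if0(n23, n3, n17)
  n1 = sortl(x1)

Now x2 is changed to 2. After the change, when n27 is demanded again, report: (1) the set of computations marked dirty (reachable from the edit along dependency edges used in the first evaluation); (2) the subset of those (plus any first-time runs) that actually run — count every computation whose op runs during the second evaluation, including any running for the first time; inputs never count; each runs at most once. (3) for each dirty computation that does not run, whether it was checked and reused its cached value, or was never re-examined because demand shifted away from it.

First evaluation (everything demanded from the output):
  n2 = sub(-8, 2) = -10
  n4 = min2(-10, 2) = -10
  n5 = max2(-10, -10) = -10
  n6 = min2(-10, -8) = -10
  n9 = absv(-10) = 10
  n13 = suml([4, 8, -5]) = 7
  n16 = neg(7) = -7
  n17 = neg(-7) = 7
  n20 = absv(10) = 10
  n23 = if0(x2=-8 -> else branch n20) = 10
  n27 = if0(n23=10 -> else branch n17) = 7

Propagation after the edit:
  n2: runs — x2 -8->2; result 0.
  n3: demanded for the first time — runs, produces 2.
  n4: runs — n2 -10->0; result 0.
  n5: runs — n2 -10->0; n4 -10->0; result 0.
  n6: runs — n5 -10->0; x2 -8->2; result 0.
  n9: runs — n6 -10->0; result 0.
  n20: runs — n9 10->0; result 0.
  n23: runs — x2 -8->2; n20 10->0; result 0.
  n27: runs — n23 10->0; result 2.

Key observation: a condition flipped, so demand reaches new nodes — n3 runs for the first time.

Marked dirty: n2, n4, n5, n6, n9, n20, n23, n27.
Computations that run: n2, n3, n4, n5, n6, n9, n20, n23, n27 — 9 in total.
Every dirty computation ran.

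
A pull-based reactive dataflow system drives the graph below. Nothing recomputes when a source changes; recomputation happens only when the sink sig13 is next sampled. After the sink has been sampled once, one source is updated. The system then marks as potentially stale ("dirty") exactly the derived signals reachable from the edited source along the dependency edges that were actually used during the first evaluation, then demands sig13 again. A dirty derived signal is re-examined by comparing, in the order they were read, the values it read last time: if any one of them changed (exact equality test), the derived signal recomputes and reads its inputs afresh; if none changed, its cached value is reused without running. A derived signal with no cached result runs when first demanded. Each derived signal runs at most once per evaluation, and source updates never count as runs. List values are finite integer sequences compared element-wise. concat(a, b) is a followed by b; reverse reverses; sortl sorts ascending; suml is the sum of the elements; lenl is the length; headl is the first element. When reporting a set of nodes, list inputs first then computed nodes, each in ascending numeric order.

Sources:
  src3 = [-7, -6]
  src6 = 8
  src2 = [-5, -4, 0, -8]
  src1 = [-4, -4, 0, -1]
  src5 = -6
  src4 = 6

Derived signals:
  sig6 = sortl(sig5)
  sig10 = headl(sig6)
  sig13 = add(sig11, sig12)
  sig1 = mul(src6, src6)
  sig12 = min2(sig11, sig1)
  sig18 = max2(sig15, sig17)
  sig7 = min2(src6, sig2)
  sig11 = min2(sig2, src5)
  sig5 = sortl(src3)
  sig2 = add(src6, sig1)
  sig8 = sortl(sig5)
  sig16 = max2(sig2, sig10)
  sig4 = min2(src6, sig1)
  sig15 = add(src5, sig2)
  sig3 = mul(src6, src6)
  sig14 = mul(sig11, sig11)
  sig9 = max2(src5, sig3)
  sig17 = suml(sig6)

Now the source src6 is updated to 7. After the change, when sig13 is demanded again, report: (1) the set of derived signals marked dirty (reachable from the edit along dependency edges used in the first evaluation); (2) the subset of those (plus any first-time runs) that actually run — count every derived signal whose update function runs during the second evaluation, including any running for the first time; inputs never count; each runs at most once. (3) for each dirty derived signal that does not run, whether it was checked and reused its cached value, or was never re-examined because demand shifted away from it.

Marked dirty: sig1, sig2, sig11, sig12, sig13.
Derived signals that run: sig1, sig2, sig11, sig12 — 4 in total.
Checked but reused from cache: sig13.
Key observation: the cutoff stops propagation at sig13 — its inputs' values are unchanged, so it reuses its cache.

First evaluation (everything demanded from the output):
  sig1 = mul(8, 8) = 64
  sig2 = add(8, 64) = 72
  sig11 = min2(72, -6) = -6
  sig12 = min2(-6, 64) = -6
  sig13 = add(-6, -6) = -12

Propagation after the edit:
  sig1: runs — src6 8->7; src6 8->7; result 49.
  sig2: runs — src6 8->7; sig1 64->49; result 56.
  sig11: runs — sig2 72->56; result -6 (same value as before).
  sig12: runs — sig1 64->49; result -6 (same value as before).
  sig13: checked — values it read are unchanged (sig11 unchanged, sig12 unchanged); reused cached -12 without running.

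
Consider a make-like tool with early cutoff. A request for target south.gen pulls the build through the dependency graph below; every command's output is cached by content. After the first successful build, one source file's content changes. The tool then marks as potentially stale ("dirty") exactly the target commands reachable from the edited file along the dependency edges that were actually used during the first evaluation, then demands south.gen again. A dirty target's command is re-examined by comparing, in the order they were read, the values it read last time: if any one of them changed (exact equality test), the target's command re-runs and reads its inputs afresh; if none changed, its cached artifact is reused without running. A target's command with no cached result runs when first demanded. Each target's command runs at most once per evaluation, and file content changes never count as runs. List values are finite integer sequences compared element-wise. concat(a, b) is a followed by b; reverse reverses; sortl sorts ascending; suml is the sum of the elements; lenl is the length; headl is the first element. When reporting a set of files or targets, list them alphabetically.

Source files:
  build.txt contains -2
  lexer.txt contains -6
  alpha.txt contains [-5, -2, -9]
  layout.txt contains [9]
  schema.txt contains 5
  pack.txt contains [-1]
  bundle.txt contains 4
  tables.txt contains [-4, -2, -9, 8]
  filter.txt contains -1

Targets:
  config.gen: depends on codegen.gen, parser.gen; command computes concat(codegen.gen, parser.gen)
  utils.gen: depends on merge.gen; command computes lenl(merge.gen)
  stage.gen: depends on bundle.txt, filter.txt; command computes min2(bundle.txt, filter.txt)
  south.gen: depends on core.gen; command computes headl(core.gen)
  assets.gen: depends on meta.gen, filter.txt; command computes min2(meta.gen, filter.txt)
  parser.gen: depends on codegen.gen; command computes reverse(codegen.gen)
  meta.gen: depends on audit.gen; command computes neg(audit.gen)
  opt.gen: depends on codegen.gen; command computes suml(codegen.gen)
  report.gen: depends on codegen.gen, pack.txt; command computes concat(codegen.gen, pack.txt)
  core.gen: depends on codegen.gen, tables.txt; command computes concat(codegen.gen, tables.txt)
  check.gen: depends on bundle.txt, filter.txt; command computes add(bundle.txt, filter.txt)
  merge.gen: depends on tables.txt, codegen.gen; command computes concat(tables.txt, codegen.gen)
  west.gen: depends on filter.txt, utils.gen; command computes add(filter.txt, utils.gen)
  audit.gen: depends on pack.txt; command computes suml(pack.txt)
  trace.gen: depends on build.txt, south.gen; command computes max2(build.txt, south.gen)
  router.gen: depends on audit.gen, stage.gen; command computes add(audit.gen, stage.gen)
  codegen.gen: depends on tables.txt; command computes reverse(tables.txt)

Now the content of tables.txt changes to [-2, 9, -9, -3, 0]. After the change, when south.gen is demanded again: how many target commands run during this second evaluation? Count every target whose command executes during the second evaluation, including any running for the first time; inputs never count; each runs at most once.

3 target commands run: codegen.gen, core.gen, south.gen.

First demand of the output computes:
  codegen.gen = reverse([-4, -2, -9, 8]) = [8, -9, -2, -4]
  core.gen = concat([8, -9, -2, -4], [-4, -2, -9, 8]) = [8, -9, -2, -4, -4, -2, -9, 8]
  south.gen = headl([8, -9, -2, -4, -4, -2, -9, 8]) = 8

After the edit, cleaning proceeds:
  codegen.gen: a read changed (tables.txt [-4, -2, -9, 8]->[-2, 9, -9, -3, 0]) — executes, giving [0, -3, -9, 9, -2].
  core.gen: a read changed (codegen.gen [8, -9, -2, -4]->[0, -3, -9, 9, -2]; tables.txt [-4, -2, -9, 8]->[-2, 9, -9, -3, 0]) — executes, giving [0, -3, -9, 9, -2, -2, 9, -9, -3, 0].
  south.gen: a read changed (core.gen [8, -9, -2, -4, -4, -2, -9, 8]->[0, -3, -9, 9, -2, -2, 9, -9, -3, 0]) — executes, giving 0.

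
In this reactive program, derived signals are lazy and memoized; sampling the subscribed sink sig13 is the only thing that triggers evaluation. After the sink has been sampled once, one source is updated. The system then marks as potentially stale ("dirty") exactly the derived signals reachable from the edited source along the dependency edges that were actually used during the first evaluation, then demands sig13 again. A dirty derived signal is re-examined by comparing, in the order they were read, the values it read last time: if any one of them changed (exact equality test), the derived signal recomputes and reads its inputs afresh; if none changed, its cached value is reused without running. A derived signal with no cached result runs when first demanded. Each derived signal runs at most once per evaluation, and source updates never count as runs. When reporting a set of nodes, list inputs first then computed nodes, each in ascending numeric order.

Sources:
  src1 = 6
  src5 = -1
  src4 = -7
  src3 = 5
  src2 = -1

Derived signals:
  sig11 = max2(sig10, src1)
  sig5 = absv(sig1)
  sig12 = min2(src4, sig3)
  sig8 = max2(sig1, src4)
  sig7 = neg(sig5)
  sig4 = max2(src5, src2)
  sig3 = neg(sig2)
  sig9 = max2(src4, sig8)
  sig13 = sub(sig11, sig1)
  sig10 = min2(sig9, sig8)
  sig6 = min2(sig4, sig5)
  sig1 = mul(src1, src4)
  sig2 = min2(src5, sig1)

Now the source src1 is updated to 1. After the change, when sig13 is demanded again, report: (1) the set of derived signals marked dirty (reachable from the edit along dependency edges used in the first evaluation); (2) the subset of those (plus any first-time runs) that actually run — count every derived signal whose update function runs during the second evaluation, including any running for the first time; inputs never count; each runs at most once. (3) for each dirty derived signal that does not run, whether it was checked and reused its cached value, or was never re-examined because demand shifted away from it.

The edit dirties: sig1, sig8, sig9, sig10, sig11, sig13.
4 derived signals run: sig1, sig8, sig11, sig13.
Cache hits after checking: sig9, sig10.
Note where the cutoff bites: sig9 is checked, finds nothing changed, and keeps its cache.

First demand of the output computes:
  sig1 = mul(6, -7) = -42
  sig8 = max2(-42, -7) = -7
  sig9 = max2(-7, -7) = -7
  sig10 = min2(-7, -7) = -7
  sig11 = max2(-7, 6) = 6
  sig13 = sub(6, -42) = 48

After the edit, cleaning proceeds:
  sig1: a read changed (src1 6->1) — executes, giving -7.
  sig8: a read changed (sig1 -42->-7) — executes, giving -7 — identical to its old value.
  sig9: dirty, but its reads are unchanged (src4 unchanged, sig8 unchanged); cached -7 stands.
  sig10: dirty, but its reads are unchanged (sig9 unchanged, sig8 unchanged); cached -7 stands.
  sig11: a read changed (src1 6->1) — executes, giving 1.
  sig13: a read changed (sig11 6->1; sig1 -42->-7) — executes, giving 8.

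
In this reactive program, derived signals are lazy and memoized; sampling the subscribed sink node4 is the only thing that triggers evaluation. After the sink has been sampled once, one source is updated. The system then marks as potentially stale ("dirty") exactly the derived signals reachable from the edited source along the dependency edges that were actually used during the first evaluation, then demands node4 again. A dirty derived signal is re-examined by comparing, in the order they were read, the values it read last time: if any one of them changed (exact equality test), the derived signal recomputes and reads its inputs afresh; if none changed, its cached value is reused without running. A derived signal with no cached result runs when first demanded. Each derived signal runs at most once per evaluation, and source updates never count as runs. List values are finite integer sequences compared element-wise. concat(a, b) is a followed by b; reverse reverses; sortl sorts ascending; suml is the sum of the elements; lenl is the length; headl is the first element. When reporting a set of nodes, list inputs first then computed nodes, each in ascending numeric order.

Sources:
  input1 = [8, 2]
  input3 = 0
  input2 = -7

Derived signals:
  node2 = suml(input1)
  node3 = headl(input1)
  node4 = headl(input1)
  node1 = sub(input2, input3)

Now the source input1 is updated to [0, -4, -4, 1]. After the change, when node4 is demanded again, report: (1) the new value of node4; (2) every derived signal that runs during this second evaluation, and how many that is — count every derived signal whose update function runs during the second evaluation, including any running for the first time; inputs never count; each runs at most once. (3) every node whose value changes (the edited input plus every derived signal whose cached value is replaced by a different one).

Demanding node4 again yields 0.
1 derived signals run: node4.
The nodes whose values change: input1, node4.

First demand of the output computes:
  node4 = headl([8, 2]) = 8

After the edit, cleaning proceeds:
  node4: a read changed (input1 [8, 2]->[0, -4, -4, 1]) — executes, giving 0.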